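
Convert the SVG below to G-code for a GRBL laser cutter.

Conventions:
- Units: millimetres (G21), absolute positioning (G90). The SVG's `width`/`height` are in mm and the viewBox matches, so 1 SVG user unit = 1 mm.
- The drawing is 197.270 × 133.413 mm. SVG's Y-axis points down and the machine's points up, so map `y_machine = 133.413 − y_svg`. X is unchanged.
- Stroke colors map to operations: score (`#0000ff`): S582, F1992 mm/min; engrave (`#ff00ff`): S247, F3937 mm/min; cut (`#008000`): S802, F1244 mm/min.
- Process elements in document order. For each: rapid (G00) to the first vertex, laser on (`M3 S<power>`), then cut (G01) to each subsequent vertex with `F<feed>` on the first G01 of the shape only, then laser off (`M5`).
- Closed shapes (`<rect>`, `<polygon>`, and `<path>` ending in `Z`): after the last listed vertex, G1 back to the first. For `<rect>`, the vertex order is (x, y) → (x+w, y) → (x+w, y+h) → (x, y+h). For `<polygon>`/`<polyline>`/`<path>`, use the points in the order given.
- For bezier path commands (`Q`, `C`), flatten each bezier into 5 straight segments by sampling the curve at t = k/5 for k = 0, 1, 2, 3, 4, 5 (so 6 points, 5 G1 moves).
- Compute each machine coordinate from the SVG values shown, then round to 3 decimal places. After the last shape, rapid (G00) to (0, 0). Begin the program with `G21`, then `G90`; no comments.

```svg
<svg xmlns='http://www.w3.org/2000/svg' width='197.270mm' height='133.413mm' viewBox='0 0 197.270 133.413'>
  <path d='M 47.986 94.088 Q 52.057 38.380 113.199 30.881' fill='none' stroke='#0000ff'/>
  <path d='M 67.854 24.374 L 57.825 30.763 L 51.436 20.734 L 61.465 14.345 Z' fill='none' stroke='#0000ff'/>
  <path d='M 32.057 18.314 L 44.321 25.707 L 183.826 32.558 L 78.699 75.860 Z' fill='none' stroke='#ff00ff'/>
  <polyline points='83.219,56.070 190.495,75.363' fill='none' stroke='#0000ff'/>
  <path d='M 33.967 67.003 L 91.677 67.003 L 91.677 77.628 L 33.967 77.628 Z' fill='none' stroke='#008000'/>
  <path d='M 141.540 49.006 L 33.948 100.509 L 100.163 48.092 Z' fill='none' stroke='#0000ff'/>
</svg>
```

G21
G90
G00 X47.986 Y39.325
M3 S582
G01 X51.897 Y59.680 F1992
G01 X60.374 Y76.178
G01 X73.417 Y88.819
G01 X91.025 Y97.604
G01 X113.199 Y102.532
M5
G00 X67.854 Y109.039
M3 S582
G01 X57.825 Y102.650 F1992
G01 X51.436 Y112.679
G01 X61.465 Y119.068
G01 X67.854 Y109.039
M5
G00 X32.057 Y115.099
M3 S247
G01 X44.321 Y107.706 F3937
G01 X183.826 Y100.855
G01 X78.699 Y57.553
G01 X32.057 Y115.099
M5
G00 X83.219 Y77.343
M3 S582
G01 X190.495 Y58.050 F1992
M5
G00 X33.967 Y66.410
M3 S802
G01 X91.677 Y66.410 F1244
G01 X91.677 Y55.785
G01 X33.967 Y55.785
G01 X33.967 Y66.410
M5
G00 X141.540 Y84.407
M3 S582
G01 X33.948 Y32.904 F1992
G01 X100.163 Y85.321
G01 X141.540 Y84.407
M5
G00 X0.000 Y0.000

Since the viewBox matches the mm dimensions, user units are millimetres directly. The only transform is the Y-flip y_m = 133.413 − y_svg.

Shape 1 is a quadratic bezier drawn with `<path>`. Its stroke #0000ff means score at S582, F1992. After flipping Y the toolpath is (47.986,39.325) → (51.897,59.680) → (60.374,76.178) → (73.417,88.819) → (91.025,97.604) → (113.199,102.532).

Shape 2 is a regular polygon drawn with `<path>`. Its stroke #0000ff means score at S582, F1992. After flipping Y the toolpath is (67.854,109.039) → (57.825,102.650) → (51.436,112.679) → (61.465,119.068) → (67.854,109.039), returning to the start.

Shape 3 is a closed polygon drawn with `<path>`. Its stroke #ff00ff means engrave at S247, F3937. After flipping Y the toolpath is (32.057,115.099) → (44.321,107.706) → (183.826,100.855) → (78.699,57.553) → (32.057,115.099), returning to the start.

Shape 4 is a line segment drawn with `<polyline>`. Its stroke #0000ff means score at S582, F1992. After flipping Y the toolpath is (83.219,77.343) → (190.495,58.050).

Shape 5 is a rectangle drawn with `<path>`. Its stroke #008000 means cut at S802, F1244. After flipping Y the toolpath is (33.967,66.410) → (91.677,66.410) → (91.677,55.785) → (33.967,55.785) → (33.967,66.410), returning to the start.

Shape 6 is a closed polygon drawn with `<path>`. Its stroke #0000ff means score at S582, F1992. After flipping Y the toolpath is (141.540,84.407) → (33.948,32.904) → (100.163,85.321) → (141.540,84.407), returning to the start.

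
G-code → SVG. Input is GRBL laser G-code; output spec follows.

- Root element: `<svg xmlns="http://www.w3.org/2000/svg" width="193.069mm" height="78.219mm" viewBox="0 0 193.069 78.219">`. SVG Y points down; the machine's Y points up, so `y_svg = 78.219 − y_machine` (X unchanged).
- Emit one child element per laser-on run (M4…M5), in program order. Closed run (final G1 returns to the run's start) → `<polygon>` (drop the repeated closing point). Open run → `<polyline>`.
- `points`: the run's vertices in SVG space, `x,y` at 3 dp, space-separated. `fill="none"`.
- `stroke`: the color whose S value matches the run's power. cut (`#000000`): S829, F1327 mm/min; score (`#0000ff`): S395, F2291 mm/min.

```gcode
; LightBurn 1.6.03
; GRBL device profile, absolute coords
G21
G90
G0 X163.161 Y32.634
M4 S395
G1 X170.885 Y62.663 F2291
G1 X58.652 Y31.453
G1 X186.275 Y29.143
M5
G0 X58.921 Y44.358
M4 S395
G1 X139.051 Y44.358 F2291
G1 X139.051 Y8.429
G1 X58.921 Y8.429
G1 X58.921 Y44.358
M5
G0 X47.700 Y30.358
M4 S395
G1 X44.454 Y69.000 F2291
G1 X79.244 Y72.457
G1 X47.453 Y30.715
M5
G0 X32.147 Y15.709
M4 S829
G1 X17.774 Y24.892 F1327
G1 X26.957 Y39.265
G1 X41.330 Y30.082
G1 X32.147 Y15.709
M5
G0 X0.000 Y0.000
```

<svg xmlns="http://www.w3.org/2000/svg" width="193.069mm" height="78.219mm" viewBox="0 0 193.069 78.219">
  <polyline points="163.161,45.585 170.885,15.556 58.652,46.766 186.275,49.076" fill="none" stroke="#0000ff"/>
  <polygon points="58.921,33.861 139.051,33.861 139.051,69.790 58.921,69.790" fill="none" stroke="#0000ff"/>
  <polyline points="47.700,47.861 44.454,9.219 79.244,5.762 47.453,47.504" fill="none" stroke="#0000ff"/>
  <polygon points="32.147,62.510 17.774,53.327 26.957,38.954 41.330,48.137" fill="none" stroke="#000000"/>
</svg>

y_svg = 78.219 − y_m.

[1] S395→`#0000ff` (score); open run; points: 163.161,45.585 170.885,15.556 58.652,46.766 186.275,49.076

[2] S395→`#0000ff` (score); closed run; points: 58.921,33.861 139.051,33.861 139.051,69.790 58.921,69.790

[3] S395→`#0000ff` (score); open run; points: 47.700,47.861 44.454,9.219 79.244,5.762 47.453,47.504

[4] S829→`#000000` (cut); closed run; points: 32.147,62.510 17.774,53.327 26.957,38.954 41.330,48.137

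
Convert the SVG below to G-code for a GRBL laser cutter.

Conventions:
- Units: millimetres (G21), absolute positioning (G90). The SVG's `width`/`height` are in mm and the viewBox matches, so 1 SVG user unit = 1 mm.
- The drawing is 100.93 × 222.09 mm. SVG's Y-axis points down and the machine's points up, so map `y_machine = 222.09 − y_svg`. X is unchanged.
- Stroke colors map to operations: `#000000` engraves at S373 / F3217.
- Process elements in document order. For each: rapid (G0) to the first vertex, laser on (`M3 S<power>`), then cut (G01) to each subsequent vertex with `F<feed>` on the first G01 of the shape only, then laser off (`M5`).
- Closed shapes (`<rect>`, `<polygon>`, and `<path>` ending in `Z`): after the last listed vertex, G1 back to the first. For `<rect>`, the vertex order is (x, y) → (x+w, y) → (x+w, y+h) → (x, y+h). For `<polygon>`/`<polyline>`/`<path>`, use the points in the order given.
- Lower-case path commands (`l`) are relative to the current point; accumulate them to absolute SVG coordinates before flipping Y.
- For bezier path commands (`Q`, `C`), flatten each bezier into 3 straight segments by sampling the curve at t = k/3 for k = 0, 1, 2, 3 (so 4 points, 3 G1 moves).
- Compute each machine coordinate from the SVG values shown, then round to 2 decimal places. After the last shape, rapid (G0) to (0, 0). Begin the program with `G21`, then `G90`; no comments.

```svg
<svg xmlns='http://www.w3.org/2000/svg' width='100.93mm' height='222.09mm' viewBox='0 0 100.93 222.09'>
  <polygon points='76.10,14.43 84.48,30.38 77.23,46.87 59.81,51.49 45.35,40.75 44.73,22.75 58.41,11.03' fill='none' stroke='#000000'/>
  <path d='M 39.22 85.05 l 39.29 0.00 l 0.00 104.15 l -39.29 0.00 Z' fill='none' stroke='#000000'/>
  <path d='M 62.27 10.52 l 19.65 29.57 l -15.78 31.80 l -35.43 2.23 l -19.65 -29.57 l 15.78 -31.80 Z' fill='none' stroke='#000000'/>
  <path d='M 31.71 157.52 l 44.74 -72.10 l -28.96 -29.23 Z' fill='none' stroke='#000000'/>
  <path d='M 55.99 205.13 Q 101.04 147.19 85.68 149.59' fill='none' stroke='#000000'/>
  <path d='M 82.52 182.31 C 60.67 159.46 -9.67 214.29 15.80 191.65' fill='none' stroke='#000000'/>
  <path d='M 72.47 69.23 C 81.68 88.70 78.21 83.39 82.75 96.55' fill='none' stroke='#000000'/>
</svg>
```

G21
G90
G0 X76.10 Y207.66
M3 S373
G01 X84.48 Y191.71 F3217
G01 X77.23 Y175.22
G01 X59.81 Y170.60
G01 X45.35 Y181.34
G01 X44.73 Y199.34
G01 X58.41 Y211.06
G01 X76.10 Y207.66
M5
G0 X39.22 Y137.04
M3 S373
G01 X78.51 Y137.04 F3217
G01 X78.51 Y32.89
G01 X39.22 Y32.89
G01 X39.22 Y137.04
M5
G0 X62.27 Y211.57
M3 S373
G01 X81.92 Y182.00 F3217
G01 X66.14 Y150.20
G01 X30.71 Y147.97
G01 X11.06 Y177.54
G01 X26.84 Y209.34
G01 X62.27 Y211.57
M5
G0 X31.71 Y64.57
M3 S373
G01 X76.45 Y136.67 F3217
G01 X47.49 Y165.90
G01 X31.71 Y64.57
M5
G0 X55.99 Y16.96
M3 S373
G01 X79.31 Y48.88 F3217
G01 X89.21 Y67.40
G01 X85.68 Y72.50
M5
G0 X82.52 Y39.78
M3 S373
G01 X49.85 Y42.48 F3217
G01 X16.92 Y27.88
G01 X15.80 Y30.44
M5
G0 X72.47 Y152.86
M3 S373
G01 X78.22 Y140.05 F3217
G01 X80.11 Y134.15
G01 X82.75 Y125.54
M5
G0 X0.00 Y0.00

1 u = 1 mm; y_m = 222.09 − y.

[1] `<polygon>` regular polygon, #000000→engrave S373 F3217: (76.10,207.66) → (84.48,191.71) → (77.23,175.22) → (59.81,170.60) → (45.35,181.34) → (44.73,199.34) → (58.41,211.06) → (76.10,207.66) (closed)

[2] `<path>` rectangle, #000000→engrave S373 F3217: (39.22,137.04) → (78.51,137.04) → (78.51,32.89) → (39.22,32.89) → (39.22,137.04) (closed)

[3] `<path>` regular polygon, #000000→engrave S373 F3217: (62.27,211.57) → (81.92,182.00) → (66.14,150.20) → (30.71,147.97) → (11.06,177.54) → (26.84,209.34) → (62.27,211.57) (closed)

[4] `<path>` closed polygon, #000000→engrave S373 F3217: (31.71,64.57) → (76.45,136.67) → (47.49,165.90) → (31.71,64.57) (closed)

[5] `<path>` quadratic bezier, #000000→engrave S373 F3217: (55.99,16.96) → (79.31,48.88) → (89.21,67.40) → (85.68,72.50)

[6] `<path>` cubic bezier, #000000→engrave S373 F3217: (82.52,39.78) → (49.85,42.48) → (16.92,27.88) → (15.80,30.44)

[7] `<path>` cubic bezier, #000000→engrave S373 F3217: (72.47,152.86) → (78.22,140.05) → (80.11,134.15) → (82.75,125.54)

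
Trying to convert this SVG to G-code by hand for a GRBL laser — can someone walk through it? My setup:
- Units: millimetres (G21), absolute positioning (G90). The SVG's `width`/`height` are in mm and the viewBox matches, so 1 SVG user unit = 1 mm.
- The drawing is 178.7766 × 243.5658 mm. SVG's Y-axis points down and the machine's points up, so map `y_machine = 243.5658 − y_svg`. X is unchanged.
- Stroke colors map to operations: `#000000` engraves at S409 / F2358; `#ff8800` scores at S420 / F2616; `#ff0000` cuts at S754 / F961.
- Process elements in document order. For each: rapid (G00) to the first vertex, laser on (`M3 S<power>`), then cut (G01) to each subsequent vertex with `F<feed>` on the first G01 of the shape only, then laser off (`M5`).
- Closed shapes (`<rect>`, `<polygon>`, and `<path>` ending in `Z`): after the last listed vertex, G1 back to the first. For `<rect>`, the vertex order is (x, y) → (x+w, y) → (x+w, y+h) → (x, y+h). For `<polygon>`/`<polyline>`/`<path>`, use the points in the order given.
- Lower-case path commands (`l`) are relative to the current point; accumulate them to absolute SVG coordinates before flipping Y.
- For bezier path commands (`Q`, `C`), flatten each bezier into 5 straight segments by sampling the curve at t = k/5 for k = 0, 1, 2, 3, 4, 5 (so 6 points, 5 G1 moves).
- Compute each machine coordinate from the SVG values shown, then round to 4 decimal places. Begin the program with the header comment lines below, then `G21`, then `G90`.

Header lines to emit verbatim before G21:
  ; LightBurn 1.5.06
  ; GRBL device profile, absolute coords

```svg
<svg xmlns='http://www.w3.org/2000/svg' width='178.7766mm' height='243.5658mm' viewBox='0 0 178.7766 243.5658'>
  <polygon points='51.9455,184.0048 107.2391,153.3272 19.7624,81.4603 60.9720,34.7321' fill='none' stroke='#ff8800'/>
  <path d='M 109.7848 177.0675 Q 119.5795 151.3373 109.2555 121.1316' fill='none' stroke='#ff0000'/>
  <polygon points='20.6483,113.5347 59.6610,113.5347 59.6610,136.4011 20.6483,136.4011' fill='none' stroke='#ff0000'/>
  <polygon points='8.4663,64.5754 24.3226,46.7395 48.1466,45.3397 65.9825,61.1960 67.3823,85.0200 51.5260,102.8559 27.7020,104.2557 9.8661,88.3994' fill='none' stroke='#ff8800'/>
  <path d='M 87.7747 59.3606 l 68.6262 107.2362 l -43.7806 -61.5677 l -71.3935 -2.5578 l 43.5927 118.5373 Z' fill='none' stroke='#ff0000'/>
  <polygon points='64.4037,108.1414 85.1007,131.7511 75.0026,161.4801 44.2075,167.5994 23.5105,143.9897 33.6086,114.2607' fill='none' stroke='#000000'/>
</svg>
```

; LightBurn 1.5.06
; GRBL device profile, absolute coords
G21
G90
G00 X51.9455 Y59.5610
M3 S420
G01 X107.2391 Y90.2386 F2616
G01 X19.7624 Y162.1055
G01 X60.9720 Y208.8337
G01 X51.9455 Y59.5610
M5
G00 X109.7848 Y66.4983
M3 S754
G01 X112.8979 Y76.9694 F961
G01 X114.4016 Y87.7985
G01 X114.2957 Y98.9857
G01 X112.5804 Y110.5309
G01 X109.2555 Y122.4342
M5
G00 X20.6483 Y130.0311
M3 S754
G01 X59.6610 Y130.0311 F961
G01 X59.6610 Y107.1647
G01 X20.6483 Y107.1647
G01 X20.6483 Y130.0311
M5
G00 X8.4663 Y178.9904
M3 S420
G01 X24.3226 Y196.8263 F2616
G01 X48.1466 Y198.2261
G01 X65.9825 Y182.3698
G01 X67.3823 Y158.5458
G01 X51.5260 Y140.7099
G01 X27.7020 Y139.3101
G01 X9.8661 Y155.1664
G01 X8.4663 Y178.9904
M5
G00 X87.7747 Y184.2052
M3 S754
G01 X156.4009 Y76.9690 F961
G01 X112.6203 Y138.5367
G01 X41.2268 Y141.0945
G01 X84.8195 Y22.5572
G01 X87.7747 Y184.2052
M5
G00 X64.4037 Y135.4244
M3 S409
G01 X85.1007 Y111.8147 F2358
G01 X75.0026 Y82.0857
G01 X44.2075 Y75.9664
G01 X23.5105 Y99.5761
G01 X33.6086 Y129.3051
G01 X64.4037 Y135.4244
M5

1 u = 1 mm; y_m = 243.5658 − y.

[1] `<polygon>` closed polygon, #ff8800→score S420 F2616: (51.9455,59.5610) → (107.2391,90.2386) → (19.7624,162.1055) → (60.9720,208.8337) → (51.9455,59.5610) (closed)

[2] `<path>` quadratic bezier, #ff0000→cut S754 F961: (109.7848,66.4983) → (112.8979,76.9694) → (114.4016,87.7985) → (114.2957,98.9857) → (112.5804,110.5309) → (109.2555,122.4342)

[3] `<polygon>` rectangle, #ff0000→cut S754 F961: (20.6483,130.0311) → (59.6610,130.0311) → (59.6610,107.1647) → (20.6483,107.1647) → (20.6483,130.0311) (closed)

[4] `<polygon>` regular polygon, #ff8800→score S420 F2616: (8.4663,178.9904) → (24.3226,196.8263) → (48.1466,198.2261) → (65.9825,182.3698) → (67.3823,158.5458) → (51.5260,140.7099) → (27.7020,139.3101) → (9.8661,155.1664) → (8.4663,178.9904) (closed)

[5] `<path>` closed polygon, #ff0000→cut S754 F961: (87.7747,184.2052) → (156.4009,76.9690) → (112.6203,138.5367) → (41.2268,141.0945) → (84.8195,22.5572) → (87.7747,184.2052) (closed)

[6] `<polygon>` regular polygon, #000000→engrave S409 F2358: (64.4037,135.4244) → (85.1007,111.8147) → (75.0026,82.0857) → (44.2075,75.9664) → (23.5105,99.5761) → (33.6086,129.3051) → (64.4037,135.4244) (closed)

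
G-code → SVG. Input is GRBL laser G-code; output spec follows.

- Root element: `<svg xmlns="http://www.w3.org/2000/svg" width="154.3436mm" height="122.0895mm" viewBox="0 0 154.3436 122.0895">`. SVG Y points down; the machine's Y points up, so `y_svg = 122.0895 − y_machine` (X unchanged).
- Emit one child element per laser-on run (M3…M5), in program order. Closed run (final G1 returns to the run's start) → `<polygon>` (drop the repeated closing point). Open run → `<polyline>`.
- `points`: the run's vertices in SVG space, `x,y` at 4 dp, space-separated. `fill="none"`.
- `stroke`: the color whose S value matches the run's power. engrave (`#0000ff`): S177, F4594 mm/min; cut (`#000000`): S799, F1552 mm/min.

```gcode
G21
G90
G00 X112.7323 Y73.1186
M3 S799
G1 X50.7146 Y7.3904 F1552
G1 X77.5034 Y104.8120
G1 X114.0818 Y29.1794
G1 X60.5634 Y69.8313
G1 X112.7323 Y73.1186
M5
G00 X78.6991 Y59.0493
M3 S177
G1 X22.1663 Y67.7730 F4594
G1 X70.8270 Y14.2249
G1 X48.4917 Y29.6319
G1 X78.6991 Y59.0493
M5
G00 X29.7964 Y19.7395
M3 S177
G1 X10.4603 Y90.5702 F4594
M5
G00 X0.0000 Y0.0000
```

<svg xmlns="http://www.w3.org/2000/svg" width="154.3436mm" height="122.0895mm" viewBox="0 0 154.3436 122.0895">
  <polygon points="112.7323,48.9709 50.7146,114.6991 77.5034,17.2775 114.0818,92.9101 60.5634,52.2582" fill="none" stroke="#000000"/>
  <polygon points="78.6991,63.0402 22.1663,54.3165 70.8270,107.8646 48.4917,92.4576" fill="none" stroke="#0000ff"/>
  <polyline points="29.7964,102.3500 10.4603,31.5193" fill="none" stroke="#0000ff"/>
</svg>

y_svg = 122.0895 − y_m.

[1] S799→`#000000` (cut); closed run; points: 112.7323,48.9709 50.7146,114.6991 77.5034,17.2775 114.0818,92.9101 60.5634,52.2582

[2] S177→`#0000ff` (engrave); closed run; points: 78.6991,63.0402 22.1663,54.3165 70.8270,107.8646 48.4917,92.4576

[3] S177→`#0000ff` (engrave); open run; points: 29.7964,102.3500 10.4603,31.5193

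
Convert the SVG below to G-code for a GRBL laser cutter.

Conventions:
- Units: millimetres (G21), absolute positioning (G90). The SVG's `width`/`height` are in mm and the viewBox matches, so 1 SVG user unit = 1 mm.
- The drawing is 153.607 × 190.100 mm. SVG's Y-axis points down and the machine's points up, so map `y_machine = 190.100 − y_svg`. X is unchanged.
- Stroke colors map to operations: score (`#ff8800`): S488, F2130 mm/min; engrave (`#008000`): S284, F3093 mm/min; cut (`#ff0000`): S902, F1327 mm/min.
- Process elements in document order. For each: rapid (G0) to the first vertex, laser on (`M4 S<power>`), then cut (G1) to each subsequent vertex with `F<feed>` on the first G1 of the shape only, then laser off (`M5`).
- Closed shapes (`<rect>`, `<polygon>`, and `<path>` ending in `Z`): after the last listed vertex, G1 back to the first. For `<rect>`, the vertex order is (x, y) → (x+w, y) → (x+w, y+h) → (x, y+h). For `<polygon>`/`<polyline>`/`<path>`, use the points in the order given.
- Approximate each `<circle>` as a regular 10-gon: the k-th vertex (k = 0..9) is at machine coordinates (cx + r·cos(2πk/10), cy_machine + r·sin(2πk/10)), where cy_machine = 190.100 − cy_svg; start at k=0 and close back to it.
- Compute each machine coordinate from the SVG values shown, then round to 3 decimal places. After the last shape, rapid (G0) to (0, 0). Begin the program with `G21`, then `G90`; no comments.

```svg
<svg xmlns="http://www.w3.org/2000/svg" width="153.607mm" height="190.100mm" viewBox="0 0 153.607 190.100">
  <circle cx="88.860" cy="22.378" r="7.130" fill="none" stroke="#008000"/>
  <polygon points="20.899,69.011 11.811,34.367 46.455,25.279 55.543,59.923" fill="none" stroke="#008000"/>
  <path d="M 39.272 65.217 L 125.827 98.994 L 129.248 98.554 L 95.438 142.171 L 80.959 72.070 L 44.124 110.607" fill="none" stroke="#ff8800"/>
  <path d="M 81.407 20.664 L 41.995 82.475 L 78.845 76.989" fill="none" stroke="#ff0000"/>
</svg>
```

G21
G90
G0 X95.990 Y167.722
M4 S284
G1 X94.628 Y171.913 F3093
G1 X91.063 Y174.503
G1 X86.657 Y174.503
G1 X83.092 Y171.913
G1 X81.730 Y167.722
G1 X83.092 Y163.531
G1 X86.657 Y160.941
G1 X91.063 Y160.941
G1 X94.628 Y163.531
G1 X95.990 Y167.722
M5
G0 X20.899 Y121.089
M4 S284
G1 X11.811 Y155.733 F3093
G1 X46.455 Y164.821
G1 X55.543 Y130.177
G1 X20.899 Y121.089
M5
G0 X39.272 Y124.883
M4 S488
G1 X125.827 Y91.106 F2130
G1 X129.248 Y91.546
G1 X95.438 Y47.929
G1 X80.959 Y118.030
G1 X44.124 Y79.493
M5
G0 X81.407 Y169.436
M4 S902
G1 X41.995 Y107.625 F1327
G1 X78.845 Y113.111
M5
G0 X0.000 Y0.000

Since the viewBox matches the mm dimensions, user units are millimetres directly. The only transform is the Y-flip y_m = 190.100 − y_svg.

Shape 1 is a circle drawn with `<circle>`. Its stroke #008000 means engrave at S284, F3093. After flipping Y the toolpath is (95.990,167.722) → (94.628,171.913) → (91.063,174.503) → (86.657,174.503) → (83.092,171.913) → (81.730,167.722) → (83.092,163.531) → (86.657,160.941) → (91.063,160.941) → (94.628,163.531) → (95.990,167.722), returning to the start.

Shape 2 is a regular polygon drawn with `<polygon>`. Its stroke #008000 means engrave at S284, F3093. After flipping Y the toolpath is (20.899,121.089) → (11.811,155.733) → (46.455,164.821) → (55.543,130.177) → (20.899,121.089), returning to the start.

Shape 3 is a open polyline drawn with `<path>`. Its stroke #ff8800 means score at S488, F2130. After flipping Y the toolpath is (39.272,124.883) → (125.827,91.106) → (129.248,91.546) → (95.438,47.929) → (80.959,118.030) → (44.124,79.493).

Shape 4 is a open polyline drawn with `<path>`. Its stroke #ff0000 means cut at S902, F1327. After flipping Y the toolpath is (81.407,169.436) → (41.995,107.625) → (78.845,113.111).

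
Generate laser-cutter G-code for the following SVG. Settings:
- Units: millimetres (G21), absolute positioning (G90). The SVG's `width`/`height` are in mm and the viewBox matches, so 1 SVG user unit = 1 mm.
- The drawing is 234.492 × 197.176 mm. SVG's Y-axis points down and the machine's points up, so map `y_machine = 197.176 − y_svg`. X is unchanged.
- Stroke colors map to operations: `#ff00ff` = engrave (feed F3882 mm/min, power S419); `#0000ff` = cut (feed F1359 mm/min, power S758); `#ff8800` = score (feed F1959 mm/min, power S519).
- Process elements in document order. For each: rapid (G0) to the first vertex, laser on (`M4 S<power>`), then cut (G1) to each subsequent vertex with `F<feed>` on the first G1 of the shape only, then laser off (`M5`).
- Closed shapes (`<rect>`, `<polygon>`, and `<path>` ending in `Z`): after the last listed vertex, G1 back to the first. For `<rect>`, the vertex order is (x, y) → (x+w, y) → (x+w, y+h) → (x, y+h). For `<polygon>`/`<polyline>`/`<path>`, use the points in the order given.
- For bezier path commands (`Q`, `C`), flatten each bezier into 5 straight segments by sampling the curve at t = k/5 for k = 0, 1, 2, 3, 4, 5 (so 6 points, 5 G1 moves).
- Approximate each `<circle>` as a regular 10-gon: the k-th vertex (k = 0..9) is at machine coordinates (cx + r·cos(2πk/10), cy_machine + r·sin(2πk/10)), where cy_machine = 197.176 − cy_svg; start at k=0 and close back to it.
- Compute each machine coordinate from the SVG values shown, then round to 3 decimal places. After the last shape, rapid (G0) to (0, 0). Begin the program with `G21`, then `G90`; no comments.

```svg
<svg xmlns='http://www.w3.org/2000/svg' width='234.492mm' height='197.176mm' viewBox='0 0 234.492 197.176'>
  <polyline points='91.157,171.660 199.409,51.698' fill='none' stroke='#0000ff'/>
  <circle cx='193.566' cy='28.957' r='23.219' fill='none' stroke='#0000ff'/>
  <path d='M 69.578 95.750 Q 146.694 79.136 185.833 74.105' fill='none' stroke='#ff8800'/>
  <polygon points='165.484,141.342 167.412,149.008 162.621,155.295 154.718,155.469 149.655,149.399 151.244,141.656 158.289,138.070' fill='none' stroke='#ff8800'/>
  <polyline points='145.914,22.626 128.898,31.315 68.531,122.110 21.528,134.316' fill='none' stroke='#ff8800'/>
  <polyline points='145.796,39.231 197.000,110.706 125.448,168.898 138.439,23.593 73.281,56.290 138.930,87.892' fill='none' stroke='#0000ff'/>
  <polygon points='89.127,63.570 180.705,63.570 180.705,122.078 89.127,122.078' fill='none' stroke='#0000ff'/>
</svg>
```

Since the viewBox matches the mm dimensions, user units are millimetres directly. The only transform is the Y-flip y_m = 197.176 − y_svg.

Shape 1 is a line segment drawn with `<polyline>`. Its stroke #0000ff means cut at S758, F1359. After flipping Y the toolpath is (91.157,25.516) → (199.409,145.478).

Shape 2 is a circle drawn with `<circle>`. Its stroke #0000ff means cut at S758, F1359. After flipping Y the toolpath is (216.785,168.219) → (212.351,181.867) → (200.741,190.302) → (186.391,190.302) → (174.781,181.867) → (170.347,168.219) → (174.781,154.571) → (186.391,146.136) → (200.741,146.136) → (212.351,154.571) → (216.785,168.219), returning to the start.

Shape 3 is a quadratic bezier drawn with `<path>`. Its stroke #ff8800 means score at S519, F1959. After flipping Y the toolpath is (69.578,101.426) → (98.905,107.608) → (125.194,112.864) → (148.445,117.193) → (168.658,120.595) → (185.833,123.071).

Shape 4 is a regular polygon drawn with `<polygon>`. Its stroke #ff8800 means score at S519, F1959. After flipping Y the toolpath is (165.484,55.834) → (167.412,48.168) → (162.621,41.881) → (154.718,41.707) → (149.655,47.777) → (151.244,55.520) → (158.289,59.106) → (165.484,55.834), returning to the start.

Shape 5 is a open polyline drawn with `<polyline>`. Its stroke #ff8800 means score at S519, F1959. After flipping Y the toolpath is (145.914,174.550) → (128.898,165.861) → (68.531,75.066) → (21.528,62.860).

Shape 6 is a open polyline drawn with `<polyline>`. Its stroke #0000ff means cut at S758, F1359. After flipping Y the toolpath is (145.796,157.945) → (197.000,86.470) → (125.448,28.278) → (138.439,173.583) → (73.281,140.886) → (138.930,109.284).

Shape 7 is a rectangle drawn with `<polygon>`. Its stroke #0000ff means cut at S758, F1359. After flipping Y the toolpath is (89.127,133.606) → (180.705,133.606) → (180.705,75.098) → (89.127,75.098) → (89.127,133.606), returning to the start.

G21
G90
G0 X91.157 Y25.516
M4 S758
G1 X199.409 Y145.478 F1359
M5
G0 X216.785 Y168.219
M4 S758
G1 X212.351 Y181.867 F1359
G1 X200.741 Y190.302
G1 X186.391 Y190.302
G1 X174.781 Y181.867
G1 X170.347 Y168.219
G1 X174.781 Y154.571
G1 X186.391 Y146.136
G1 X200.741 Y146.136
G1 X212.351 Y154.571
G1 X216.785 Y168.219
M5
G0 X69.578 Y101.426
M4 S519
G1 X98.905 Y107.608 F1959
G1 X125.194 Y112.864
G1 X148.445 Y117.193
G1 X168.658 Y120.595
G1 X185.833 Y123.071
M5
G0 X165.484 Y55.834
M4 S519
G1 X167.412 Y48.168 F1959
G1 X162.621 Y41.881
G1 X154.718 Y41.707
G1 X149.655 Y47.777
G1 X151.244 Y55.520
G1 X158.289 Y59.106
G1 X165.484 Y55.834
M5
G0 X145.914 Y174.550
M4 S519
G1 X128.898 Y165.861 F1959
G1 X68.531 Y75.066
G1 X21.528 Y62.860
M5
G0 X145.796 Y157.945
M4 S758
G1 X197.000 Y86.470 F1359
G1 X125.448 Y28.278
G1 X138.439 Y173.583
G1 X73.281 Y140.886
G1 X138.930 Y109.284
M5
G0 X89.127 Y133.606
M4 S758
G1 X180.705 Y133.606 F1359
G1 X180.705 Y75.098
G1 X89.127 Y75.098
G1 X89.127 Y133.606
M5
G0 X0.000 Y0.000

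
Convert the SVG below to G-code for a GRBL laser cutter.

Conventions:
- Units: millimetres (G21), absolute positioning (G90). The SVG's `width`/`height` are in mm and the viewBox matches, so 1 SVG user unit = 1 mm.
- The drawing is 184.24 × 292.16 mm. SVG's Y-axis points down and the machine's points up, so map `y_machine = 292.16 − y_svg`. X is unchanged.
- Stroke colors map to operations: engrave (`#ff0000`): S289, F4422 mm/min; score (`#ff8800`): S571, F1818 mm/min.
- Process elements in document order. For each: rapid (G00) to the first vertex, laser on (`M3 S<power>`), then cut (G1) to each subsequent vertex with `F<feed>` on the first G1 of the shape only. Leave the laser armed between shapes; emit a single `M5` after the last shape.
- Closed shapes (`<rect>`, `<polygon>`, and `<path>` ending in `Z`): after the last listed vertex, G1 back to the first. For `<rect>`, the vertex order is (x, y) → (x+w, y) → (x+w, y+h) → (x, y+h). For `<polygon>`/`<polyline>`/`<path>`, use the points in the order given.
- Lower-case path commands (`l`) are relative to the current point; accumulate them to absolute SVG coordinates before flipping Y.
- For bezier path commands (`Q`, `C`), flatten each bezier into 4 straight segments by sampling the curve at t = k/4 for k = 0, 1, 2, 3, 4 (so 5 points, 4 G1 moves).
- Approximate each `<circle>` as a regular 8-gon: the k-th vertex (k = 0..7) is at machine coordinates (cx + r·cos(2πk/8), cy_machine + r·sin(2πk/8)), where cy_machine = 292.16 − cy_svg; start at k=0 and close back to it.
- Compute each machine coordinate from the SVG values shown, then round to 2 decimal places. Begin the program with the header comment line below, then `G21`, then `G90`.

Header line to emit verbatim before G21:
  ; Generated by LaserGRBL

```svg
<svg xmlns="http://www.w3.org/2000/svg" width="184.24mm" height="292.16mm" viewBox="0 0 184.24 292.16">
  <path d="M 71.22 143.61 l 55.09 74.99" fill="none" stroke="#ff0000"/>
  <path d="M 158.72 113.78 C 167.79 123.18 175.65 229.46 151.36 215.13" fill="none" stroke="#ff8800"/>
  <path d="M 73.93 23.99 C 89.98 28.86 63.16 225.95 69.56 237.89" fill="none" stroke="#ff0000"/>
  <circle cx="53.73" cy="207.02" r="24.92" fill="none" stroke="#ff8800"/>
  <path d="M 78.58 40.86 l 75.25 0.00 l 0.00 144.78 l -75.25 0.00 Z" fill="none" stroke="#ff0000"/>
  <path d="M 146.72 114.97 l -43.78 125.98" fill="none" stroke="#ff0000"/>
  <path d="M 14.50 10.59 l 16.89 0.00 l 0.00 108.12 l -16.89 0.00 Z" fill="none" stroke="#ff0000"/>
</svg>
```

; Generated by LaserGRBL
G21
G90
G00 X71.22 Y148.55
M3 S289
G1 X126.31 Y73.56 F4422
G00 X158.72 Y178.38
M3 S571
G1 X164.81 Y156.56 F1818
G1 X167.55 Y118.81
G1 X164.03 Y85.50
G1 X151.36 Y77.03
G00 X73.93 Y268.17
M3 S289
G1 X79.12 Y234.37 F4422
G1 X75.36 Y163.87
G1 X69.80 Y92.04
G1 X69.56 Y54.27
G00 X78.65 Y85.14
M3 S571
G1 X71.35 Y102.76 F1818
G1 X53.73 Y110.06
G1 X36.11 Y102.76
G1 X28.81 Y85.14
G1 X36.11 Y67.52
G1 X53.73 Y60.22
G1 X71.35 Y67.52
G1 X78.65 Y85.14
G00 X78.58 Y251.30
M3 S289
G1 X153.83 Y251.30 F4422
G1 X153.83 Y106.52
G1 X78.58 Y106.52
G1 X78.58 Y251.30
G00 X146.72 Y177.19
M3 S289
G1 X102.94 Y51.21 F4422
G00 X14.50 Y281.57
M3 S289
G1 X31.39 Y281.57 F4422
G1 X31.39 Y173.45
G1 X14.50 Y173.45
G1 X14.50 Y281.57
M5

Since the viewBox matches the mm dimensions, user units are millimetres directly. The only transform is the Y-flip y_m = 292.16 − y_svg.

Shape 1 is a line segment drawn with `<path>`. Its stroke #ff0000 means engrave at S289, F4422. After flipping Y the toolpath is (71.22,148.55) → (126.31,73.56).

Shape 2 is a cubic bezier drawn with `<path>`. Its stroke #ff8800 means score at S571, F1818. After flipping Y the toolpath is (158.72,178.38) → (164.81,156.56) → (167.55,118.81) → (164.03,85.50) → (151.36,77.03).

Shape 3 is a cubic bezier drawn with `<path>`. Its stroke #ff0000 means engrave at S289, F4422. After flipping Y the toolpath is (73.93,268.17) → (79.12,234.37) → (75.36,163.87) → (69.80,92.04) → (69.56,54.27).

Shape 4 is a circle drawn with `<circle>`. Its stroke #ff8800 means score at S571, F1818. After flipping Y the toolpath is (78.65,85.14) → (71.35,102.76) → (53.73,110.06) → (36.11,102.76) → (28.81,85.14) → (36.11,67.52) → (53.73,60.22) → (71.35,67.52) → (78.65,85.14), returning to the start.

Shape 5 is a rectangle drawn with `<path>`. Its stroke #ff0000 means engrave at S289, F4422. After flipping Y the toolpath is (78.58,251.30) → (153.83,251.30) → (153.83,106.52) → (78.58,106.52) → (78.58,251.30), returning to the start.

Shape 6 is a line segment drawn with `<path>`. Its stroke #ff0000 means engrave at S289, F4422. After flipping Y the toolpath is (146.72,177.19) → (102.94,51.21).

Shape 7 is a rectangle drawn with `<path>`. Its stroke #ff0000 means engrave at S289, F4422. After flipping Y the toolpath is (14.50,281.57) → (31.39,281.57) → (31.39,173.45) → (14.50,173.45) → (14.50,281.57), returning to the start.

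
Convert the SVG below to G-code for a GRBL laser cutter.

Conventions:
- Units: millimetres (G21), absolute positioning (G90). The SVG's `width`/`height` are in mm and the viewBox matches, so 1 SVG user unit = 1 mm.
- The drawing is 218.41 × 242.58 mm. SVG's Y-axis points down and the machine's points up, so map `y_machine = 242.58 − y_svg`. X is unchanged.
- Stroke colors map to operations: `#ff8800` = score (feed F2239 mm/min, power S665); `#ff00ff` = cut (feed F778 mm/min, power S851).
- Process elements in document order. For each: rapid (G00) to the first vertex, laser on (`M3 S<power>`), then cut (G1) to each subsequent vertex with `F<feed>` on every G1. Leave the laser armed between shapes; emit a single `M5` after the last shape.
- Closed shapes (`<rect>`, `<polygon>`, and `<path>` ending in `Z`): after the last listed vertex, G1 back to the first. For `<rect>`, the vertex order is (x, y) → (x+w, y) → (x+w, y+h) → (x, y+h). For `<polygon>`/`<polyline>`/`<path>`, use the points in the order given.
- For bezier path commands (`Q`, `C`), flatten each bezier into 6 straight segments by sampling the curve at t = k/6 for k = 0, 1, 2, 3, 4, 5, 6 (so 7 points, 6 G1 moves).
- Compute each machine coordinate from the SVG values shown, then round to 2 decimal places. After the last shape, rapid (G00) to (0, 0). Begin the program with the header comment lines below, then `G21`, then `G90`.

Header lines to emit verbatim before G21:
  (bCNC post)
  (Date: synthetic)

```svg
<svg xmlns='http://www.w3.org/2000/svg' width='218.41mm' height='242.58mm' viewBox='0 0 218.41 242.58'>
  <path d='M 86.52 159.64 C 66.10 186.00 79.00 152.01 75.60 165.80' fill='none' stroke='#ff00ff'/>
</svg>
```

(bCNC post)
(Date: synthetic)
G21
G90
G00 X86.52 Y82.94
M3 S851
G1 X78.86 Y74.29 F778
G1 X75.37 Y72.69 F778
G1 X74.68 Y75.15 F778
G1 X75.40 Y78.65 F778
G1 X76.17 Y80.19 F778
G1 X75.60 Y76.78 F778
M5
G00 X0.00 Y0.00

viewBox `0 0 218.41 242.58` with mm width/height → 1 unit = 1 mm. Flip: y_m = 242.58 − y_svg.

**Shape 1** — `<path>` cubic bezier, stroke `#ff00ff` → cut (S851, F778). Control points (SVG): P0=(86.52,159.64), P1=(66.10,186.00), P2=(79.00,152.01), P3=(75.60,165.80); sampled at t=k/6. Machine vertices: (86.52,82.94) → (78.86,74.29) → (75.37,72.69) → (74.68,75.15) → (75.40,78.65) → (76.17,80.19) → (75.60,76.78). Open path.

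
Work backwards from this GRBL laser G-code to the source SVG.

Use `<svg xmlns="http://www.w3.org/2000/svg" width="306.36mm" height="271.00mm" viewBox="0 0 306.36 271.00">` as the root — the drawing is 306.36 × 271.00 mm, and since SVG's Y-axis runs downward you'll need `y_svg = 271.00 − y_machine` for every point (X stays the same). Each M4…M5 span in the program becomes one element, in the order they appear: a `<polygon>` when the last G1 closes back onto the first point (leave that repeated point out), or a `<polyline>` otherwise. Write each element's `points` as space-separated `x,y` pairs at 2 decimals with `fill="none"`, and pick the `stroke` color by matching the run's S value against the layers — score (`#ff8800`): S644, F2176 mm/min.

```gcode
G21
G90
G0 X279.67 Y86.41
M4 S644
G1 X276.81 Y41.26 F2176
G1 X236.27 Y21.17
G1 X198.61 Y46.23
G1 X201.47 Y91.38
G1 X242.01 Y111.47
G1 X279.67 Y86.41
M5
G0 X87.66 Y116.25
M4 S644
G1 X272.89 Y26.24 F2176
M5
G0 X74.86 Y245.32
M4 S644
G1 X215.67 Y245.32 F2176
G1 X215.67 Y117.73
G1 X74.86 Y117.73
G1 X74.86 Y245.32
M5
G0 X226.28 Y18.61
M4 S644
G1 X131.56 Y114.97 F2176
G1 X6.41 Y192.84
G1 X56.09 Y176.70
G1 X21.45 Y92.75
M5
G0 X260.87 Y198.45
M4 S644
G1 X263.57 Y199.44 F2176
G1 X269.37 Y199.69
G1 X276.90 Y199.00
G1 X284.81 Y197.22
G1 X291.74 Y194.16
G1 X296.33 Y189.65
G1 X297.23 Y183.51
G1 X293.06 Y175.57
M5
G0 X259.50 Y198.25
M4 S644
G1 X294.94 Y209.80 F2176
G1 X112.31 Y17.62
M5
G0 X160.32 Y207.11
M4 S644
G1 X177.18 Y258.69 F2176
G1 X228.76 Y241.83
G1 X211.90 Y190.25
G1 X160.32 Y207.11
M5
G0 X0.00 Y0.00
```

y_svg = 271.00 − y_m. Every run uses S644, so all elements get stroke `#ff8800` (score).

[1] closed run; points: 279.67,184.59 276.81,229.74 236.27,249.83 198.61,224.77 201.47,179.62 242.01,159.53

[2] open run; points: 87.66,154.75 272.89,244.76

[3] closed run; points: 74.86,25.68 215.67,25.68 215.67,153.27 74.86,153.27

[4] open run; points: 226.28,252.39 131.56,156.03 6.41,78.16 56.09,94.30 21.45,178.25

[5] open run; points: 260.87,72.55 263.57,71.56 269.37,71.31 276.90,72.00 284.81,73.78 291.74,76.84 296.33,81.35 297.23,87.49 293.06,95.43

[6] open run; points: 259.50,72.75 294.94,61.20 112.31,253.38

[7] closed run; points: 160.32,63.89 177.18,12.31 228.76,29.17 211.90,80.75

<svg xmlns="http://www.w3.org/2000/svg" width="306.36mm" height="271.00mm" viewBox="0 0 306.36 271.00">
  <polygon points="279.67,184.59 276.81,229.74 236.27,249.83 198.61,224.77 201.47,179.62 242.01,159.53" fill="none" stroke="#ff8800"/>
  <polyline points="87.66,154.75 272.89,244.76" fill="none" stroke="#ff8800"/>
  <polygon points="74.86,25.68 215.67,25.68 215.67,153.27 74.86,153.27" fill="none" stroke="#ff8800"/>
  <polyline points="226.28,252.39 131.56,156.03 6.41,78.16 56.09,94.30 21.45,178.25" fill="none" stroke="#ff8800"/>
  <polyline points="260.87,72.55 263.57,71.56 269.37,71.31 276.90,72.00 284.81,73.78 291.74,76.84 296.33,81.35 297.23,87.49 293.06,95.43" fill="none" stroke="#ff8800"/>
  <polyline points="259.50,72.75 294.94,61.20 112.31,253.38" fill="none" stroke="#ff8800"/>
  <polygon points="160.32,63.89 177.18,12.31 228.76,29.17 211.90,80.75" fill="none" stroke="#ff8800"/>
</svg>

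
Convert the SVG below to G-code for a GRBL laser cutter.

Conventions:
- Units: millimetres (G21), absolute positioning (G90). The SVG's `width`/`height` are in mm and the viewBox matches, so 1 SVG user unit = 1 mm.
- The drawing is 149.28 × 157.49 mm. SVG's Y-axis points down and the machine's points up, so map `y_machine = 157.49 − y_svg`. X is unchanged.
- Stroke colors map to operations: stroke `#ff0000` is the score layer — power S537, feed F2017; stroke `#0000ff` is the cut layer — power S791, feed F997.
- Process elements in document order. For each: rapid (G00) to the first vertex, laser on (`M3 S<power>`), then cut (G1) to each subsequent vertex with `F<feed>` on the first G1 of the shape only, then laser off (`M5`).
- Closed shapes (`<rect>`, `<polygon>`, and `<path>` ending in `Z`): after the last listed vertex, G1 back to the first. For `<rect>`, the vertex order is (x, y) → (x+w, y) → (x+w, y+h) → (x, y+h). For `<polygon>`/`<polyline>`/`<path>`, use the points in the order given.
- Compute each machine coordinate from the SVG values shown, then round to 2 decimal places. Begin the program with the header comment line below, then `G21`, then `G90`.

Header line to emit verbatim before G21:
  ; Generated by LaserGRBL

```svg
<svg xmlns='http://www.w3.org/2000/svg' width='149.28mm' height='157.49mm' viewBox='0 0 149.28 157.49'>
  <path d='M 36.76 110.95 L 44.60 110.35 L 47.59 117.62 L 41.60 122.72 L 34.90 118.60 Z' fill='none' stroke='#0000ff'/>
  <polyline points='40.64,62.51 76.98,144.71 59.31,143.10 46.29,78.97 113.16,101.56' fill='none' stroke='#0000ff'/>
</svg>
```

; Generated by LaserGRBL
G21
G90
G00 X36.76 Y46.54
M3 S791
G1 X44.60 Y47.14 F997
G1 X47.59 Y39.87
G1 X41.60 Y34.77
G1 X34.90 Y38.89
G1 X36.76 Y46.54
M5
G00 X40.64 Y94.98
M3 S791
G1 X76.98 Y12.78 F997
G1 X59.31 Y14.39
G1 X46.29 Y78.52
G1 X113.16 Y55.93
M5

Since the viewBox matches the mm dimensions, user units are millimetres directly. The only transform is the Y-flip y_m = 157.49 − y_svg.

Shape 1 is a regular polygon drawn with `<path>`. Its stroke #0000ff means cut at S791, F997. After flipping Y the toolpath is (36.76,46.54) → (44.60,47.14) → (47.59,39.87) → (41.60,34.77) → (34.90,38.89) → (36.76,46.54), returning to the start.

Shape 2 is a open polyline drawn with `<polyline>`. Its stroke #0000ff means cut at S791, F997. After flipping Y the toolpath is (40.64,94.98) → (76.98,12.78) → (59.31,14.39) → (46.29,78.52) → (113.16,55.93).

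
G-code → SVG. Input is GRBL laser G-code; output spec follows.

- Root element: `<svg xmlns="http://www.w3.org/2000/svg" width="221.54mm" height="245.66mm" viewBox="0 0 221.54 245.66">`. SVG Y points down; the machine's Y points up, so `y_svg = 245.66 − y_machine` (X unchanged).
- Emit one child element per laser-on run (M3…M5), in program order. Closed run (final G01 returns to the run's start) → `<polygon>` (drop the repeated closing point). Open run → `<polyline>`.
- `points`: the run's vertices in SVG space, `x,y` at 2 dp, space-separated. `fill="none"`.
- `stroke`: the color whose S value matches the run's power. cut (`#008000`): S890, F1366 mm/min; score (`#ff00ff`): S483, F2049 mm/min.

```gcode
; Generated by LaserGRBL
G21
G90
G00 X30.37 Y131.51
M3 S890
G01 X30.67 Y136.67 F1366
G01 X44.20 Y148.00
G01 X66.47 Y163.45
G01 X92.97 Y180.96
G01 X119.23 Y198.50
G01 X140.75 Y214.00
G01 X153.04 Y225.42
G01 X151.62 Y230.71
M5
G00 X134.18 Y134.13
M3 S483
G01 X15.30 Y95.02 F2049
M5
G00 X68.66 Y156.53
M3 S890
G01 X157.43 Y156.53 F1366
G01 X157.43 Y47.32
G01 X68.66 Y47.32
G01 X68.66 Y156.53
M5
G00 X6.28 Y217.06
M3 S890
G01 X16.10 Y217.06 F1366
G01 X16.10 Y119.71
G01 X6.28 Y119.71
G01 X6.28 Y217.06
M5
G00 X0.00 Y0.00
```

Machine Y-up, SVG Y-down with viewBox height 245.66, so y_svg = 245.66 − y_machine; X carries over.

Run 1: S890 ⇒ cut layer `#008000`. The run is open, so emit a `<polyline>` with points (Y-flipped): 30.37,114.15 30.67,108.99 44.20,97.66 66.47,82.21 92.97,64.70 119.23,47.16 140.75,31.66 153.04,20.24 151.62,14.95.

Run 2: power S483 maps to stroke `#ff00ff` (score). The run is open, so emit a `<polyline>` with points (Y-flipped): 134.18,111.53 15.30,150.64.

Run 3: the run's S890 means `#008000` (cut). The run returns to its start, so emit a `<polygon>` with points (Y-flipped): 68.66,89.13 157.43,89.13 157.43,198.34 68.66,198.34.

Run 4: the run's S890 means `#008000` (cut). The run returns to its start, so emit a `<polygon>` with points (Y-flipped): 6.28,28.60 16.10,28.60 16.10,125.95 6.28,125.95.

<svg xmlns="http://www.w3.org/2000/svg" width="221.54mm" height="245.66mm" viewBox="0 0 221.54 245.66">
  <polyline points="30.37,114.15 30.67,108.99 44.20,97.66 66.47,82.21 92.97,64.70 119.23,47.16 140.75,31.66 153.04,20.24 151.62,14.95" fill="none" stroke="#008000"/>
  <polyline points="134.18,111.53 15.30,150.64" fill="none" stroke="#ff00ff"/>
  <polygon points="68.66,89.13 157.43,89.13 157.43,198.34 68.66,198.34" fill="none" stroke="#008000"/>
  <polygon points="6.28,28.60 16.10,28.60 16.10,125.95 6.28,125.95" fill="none" stroke="#008000"/>
</svg>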